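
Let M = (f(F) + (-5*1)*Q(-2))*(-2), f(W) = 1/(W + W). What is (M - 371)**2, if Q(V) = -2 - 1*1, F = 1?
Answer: 161604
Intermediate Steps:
Q(V) = -3 (Q(V) = -2 - 1 = -3)
f(W) = 1/(2*W)
M = -31 (M = ((1/2)/1 - 5*1*(-3))*(-2) = ((1/2)*1 - 5*(-3))*(-2) = (1/2 + 15)*(-2) = (31/2)*(-2) = -31)
(M - 371)**2 = (-31 - 371)**2 = (-402)**2 = 161604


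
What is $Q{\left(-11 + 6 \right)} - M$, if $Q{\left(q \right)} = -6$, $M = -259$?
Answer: $253$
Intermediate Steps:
$Q{\left(-11 + 6 \right)} - M = -6 - -259 = -6 + 259 = 253$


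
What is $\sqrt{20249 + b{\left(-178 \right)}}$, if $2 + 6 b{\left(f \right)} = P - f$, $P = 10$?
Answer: $26 \sqrt{30} \approx 142.41$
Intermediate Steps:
$b{\left(f \right)} = \frac{4}{3} - \frac{f}{6}$ ($b{\left(f \right)} = - \frac{1}{3} + \frac{10 - f}{6} = - \frac{1}{3} - \left(- \frac{5}{3} + \frac{f}{6}\right) = \frac{4}{3} - \frac{f}{6}$)
$\sqrt{20249 + b{\left(-178 \right)}} = \sqrt{20249 + \left(\frac{4}{3} - - \frac{89}{3}\right)} = \sqrt{20249 + \left(\frac{4}{3} + \frac{89}{3}\right)} = \sqrt{20249 + 31} = \sqrt{20280} = 26 \sqrt{30}$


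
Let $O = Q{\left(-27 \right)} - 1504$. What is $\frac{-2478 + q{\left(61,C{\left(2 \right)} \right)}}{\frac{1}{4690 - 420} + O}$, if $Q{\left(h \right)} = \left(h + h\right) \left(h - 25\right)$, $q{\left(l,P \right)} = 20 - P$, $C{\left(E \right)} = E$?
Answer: $- \frac{3501400}{1856027} \approx -1.8865$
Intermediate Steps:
$Q{\left(h \right)} = 2 h \left(-25 + h\right)$
$O = 1304$ ($O = 2 \left(-27\right) \left(-25 - 27\right) - 1504 = 2 \left(-27\right) \left(-52\right) - 1504 = 2808 - 1504 = 1304$)
$\frac{-2478 + q{\left(61,C{\left(2 \right)} \right)}}{\frac{1}{4690 - 420} + O} = \frac{-2478 + \left(20 - 2\right)}{\frac{1}{4690 - 420} + 1304} = \frac{-2478 + \left(20 - 2\right)}{\frac{1}{4270} + 1304} = \frac{-2478 + 18}{\frac{1}{4270} + 1304} = - \frac{2460}{\frac{5568081}{4270}} = \left(-2460\right) \frac{4270}{5568081} = - \frac{3501400}{1856027}$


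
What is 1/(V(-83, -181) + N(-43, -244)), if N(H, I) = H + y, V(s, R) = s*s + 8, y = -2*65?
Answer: 1/6724 ≈ 0.00014872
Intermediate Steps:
y = -130
V(s, R) = 8 + s**2 (V(s, R) = s**2 + 8 = 8 + s**2)
N(H, I) = -130 + H (N(H, I) = H - 130 = -130 + H)
1/(V(-83, -181) + N(-43, -244)) = 1/((8 + (-83)**2) + (-130 - 43)) = 1/((8 + 6889) - 173) = 1/(6897 - 173) = 1/6724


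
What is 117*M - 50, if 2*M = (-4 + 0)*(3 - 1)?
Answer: -518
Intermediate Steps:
M = -4 (M = ((-4 + 0)*(3 - 1))/2 = (-4*2)/2 = (½)*(-8) = -4)
117*M - 50 = 117*(-4) - 50 = -468 - 50 = -518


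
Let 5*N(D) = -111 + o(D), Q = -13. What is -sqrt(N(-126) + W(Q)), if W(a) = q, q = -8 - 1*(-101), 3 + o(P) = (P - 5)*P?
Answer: -3*sqrt(9365)/5 ≈ -58.064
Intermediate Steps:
o(P) = -3 + P*(-5 + P) (o(P) = -3 + (P - 5)*P = -3 + (-5 + P)*P = -3 + P*(-5 + P))
N(D) = -114/5 - D + D**2/5 (N(D) = (-111 + (-3 + D**2 - 5*D))/5 = (-114 + D**2 - 5*D)/5 = -114/5 - D + D**2/5)
q = 93 (q = -8 + 101 = 93)
W(a) = 93
-sqrt(N(-126) + W(Q)) = -sqrt((-114/5 - 1*(-126) + (1/5)*(-126)**2) + 93) = -sqrt((-114/5 + 126 + (1/5)*15876) + 93) = -sqrt((-114/5 + 126 + 15876/5) + 93) = -sqrt(16392/5 + 93) = -sqrt(16857/5) = -3*sqrt(9365)/5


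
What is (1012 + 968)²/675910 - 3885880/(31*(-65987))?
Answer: 56031913840/7277049833 ≈ 7.6998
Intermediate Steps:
(1012 + 968)²/675910 - 3885880/(31*(-65987)) = 1980²*(1/675910) - 3885880/(-2045597) = 3920400*(1/675910) - 3885880*(-1/2045597) = 392040/67591 + 204520/107663 = 56031913840/7277049833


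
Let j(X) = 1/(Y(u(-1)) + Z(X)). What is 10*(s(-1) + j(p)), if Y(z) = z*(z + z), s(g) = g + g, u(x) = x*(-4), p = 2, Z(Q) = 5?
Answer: -730/37 ≈ -19.730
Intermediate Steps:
u(x) = -4*x
s(g) = 2*g
Y(z) = 2*z² (Y(z) = z*(2*z) = 2*z²)
j(X) = 1/37 (j(X) = 1/(2*(-4*(-1))² + 5) = 1/(2*4² + 5) = 1/(2*16 + 5) = 1/(32 + 5) = 1/37)
10*(s(-1) + j(p)) = 10*(2*(-1) + 1/37) = 10*(-2 + 1/37) = 10*(-73/37) = -730/37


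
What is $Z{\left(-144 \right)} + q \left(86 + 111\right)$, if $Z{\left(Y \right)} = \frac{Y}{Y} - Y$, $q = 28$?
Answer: $5661$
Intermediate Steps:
$Z{\left(Y \right)} = 1 - Y$
$Z{\left(-144 \right)} + q \left(86 + 111\right) = \left(1 - -144\right) + 28 \left(86 + 111\right) = \left(1 + 144\right) + 28 \cdot 197 = 145 + 5516 = 5661$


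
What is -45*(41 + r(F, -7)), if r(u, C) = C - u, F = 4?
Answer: -1350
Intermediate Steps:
-45*(41 + r(F, -7)) = -45*(41 + (-7 - 1*4)) = -45*(41 + (-7 - 4)) = -45*(41 - 11) = -45*30 = -1350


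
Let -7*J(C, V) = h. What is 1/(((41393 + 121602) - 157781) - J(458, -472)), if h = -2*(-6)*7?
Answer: 1/5226 ≈ 0.00019135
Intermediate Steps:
h = 84 (h = 12*7 = 84)
J(C, V) = -12 (J(C, V) = -⅐*84 = -12)
1/(((41393 + 121602) - 157781) - J(458, -472)) = 1/(((41393 + 121602) - 157781) - 1*(-12)) = 1/((162995 - 157781) + 12) = 1/(5214 + 12) = 1/5226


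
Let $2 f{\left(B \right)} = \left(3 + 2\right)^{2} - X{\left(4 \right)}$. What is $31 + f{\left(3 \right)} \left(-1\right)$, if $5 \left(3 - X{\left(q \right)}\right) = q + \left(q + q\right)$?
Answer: $\frac{94}{5} \approx 18.8$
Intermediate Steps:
$X{\left(q \right)} = 3 - \frac{3 q}{5}$ ($X{\left(q \right)} = 3 - \frac{q + \left(q + q\right)}{5} = 3 - \frac{q + 2 q}{5} = 3 - \frac{3 q}{5}$)
$f{\left(B \right)} = \frac{61}{5}$ ($f{\left(B \right)} = \frac{\left(3 + 2\right)^{2} - \left(3 - \frac{12}{5}\right)}{2} = \frac{5^{2} - \left(3 - \frac{12}{5}\right)}{2} = \frac{25 - \frac{3}{5}}{2} = \frac{1}{2} \cdot \frac{122}{5} = \frac{61}{5}$)
$31 + f{\left(3 \right)} \left(-1\right) = 31 + \frac{61}{5} \left(-1\right) = 31 - \frac{61}{5} = \frac{94}{5}$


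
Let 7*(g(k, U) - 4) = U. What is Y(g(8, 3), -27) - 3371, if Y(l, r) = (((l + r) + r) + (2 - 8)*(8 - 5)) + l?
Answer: -24039/7 ≈ -3434.1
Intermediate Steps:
g(k, U) = 4 + U/7
Y(l, r) = -18 + 2*l + 2*r (Y(l, r) = ((l + 2*r) - 6*3) + l = ((l + 2*r) - 18) + l = (-18 + l + 2*r) + l = -18 + 2*l + 2*r)
Y(g(8, 3), -27) - 3371 = (-18 + 2*(4 + (⅐)*3) + 2*(-27)) - 3371 = (-18 + 2*(4 + 3/7) - 54) - 3371 = (-18 + 2*(31/7) - 54) - 3371 = (-18 + 62/7 - 54) - 3371 = -442/7 - 3371 = -24039/7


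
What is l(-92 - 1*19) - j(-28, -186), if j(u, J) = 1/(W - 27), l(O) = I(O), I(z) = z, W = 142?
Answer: -12766/115 ≈ -111.01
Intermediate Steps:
l(O) = O
j(u, J) = 1/115 (j(u, J) = 1/(142 - 27) = 1/115)
l(-92 - 1*19) - j(-28, -186) = (-92 - 1*19) - 1*1/115 = (-92 - 19) - 1/115 = -111 - 1/115 = -12766/115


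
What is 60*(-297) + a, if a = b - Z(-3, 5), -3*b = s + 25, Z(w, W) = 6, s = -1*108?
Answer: -53395/3 ≈ -17798.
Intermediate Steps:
s = -108
b = 83/3 (b = -(-108 + 25)/3 = -⅓*(-83) = 83/3 ≈ 27.667)
a = 65/3 (a = 83/3 - 1*6 = 83/3 - 6 = 65/3 ≈ 21.667)
60*(-297) + a = 60*(-297) + 65/3 = -17820 + 65/3 = -53395/3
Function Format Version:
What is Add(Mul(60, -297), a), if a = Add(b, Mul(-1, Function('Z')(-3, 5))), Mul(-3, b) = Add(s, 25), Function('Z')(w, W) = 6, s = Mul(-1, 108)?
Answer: Rational(-53395, 3) ≈ -17798.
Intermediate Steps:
s = -108
b = Rational(83, 3) (b = Mul(Rational(-1, 3), Add(-108, 25)) = Mul(Rational(-1, 3), -83) = Rational(83, 3) ≈ 27.667)
a = Rational(65, 3) (a = Add(Rational(83, 3), Mul(-1, 6)) = Add(Rational(83, 3), -6) = Rational(65, 3) ≈ 21.667)
Add(Mul(60, -297), a) = Add(Mul(60, -297), Rational(65, 3)) = Add(-17820, Rational(65, 3)) = Rational(-53395, 3)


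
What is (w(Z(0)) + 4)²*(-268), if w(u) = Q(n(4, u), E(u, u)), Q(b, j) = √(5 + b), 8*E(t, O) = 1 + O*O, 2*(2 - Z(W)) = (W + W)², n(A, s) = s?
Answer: -6164 - 2144*√7 ≈ -11836.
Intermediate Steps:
Z(W) = 2 - 2*W² (Z(W) = 2 - (W + W)²/2 = 2 - 4*W²/2 = 2 - 2*W²)
E(t, O) = ⅛ + O²/8 (E(t, O) = (1 + O*O)/8 = (1 + O²)/8 = ⅛ + O²/8)
w(u) = √(5 + u)
(w(Z(0)) + 4)²*(-268) = (√(5 + (2 - 2*0²)) + 4)²*(-268) = (√(5 + (2 - 2*0)) + 4)²*(-268) = (√(5 + (2 + 0)) + 4)²*(-268) = (√(5 + 2) + 4)²*(-268) = (√7 + 4)²*(-268) = (4 + √7)²*(-268) = -268*(4 + √7)²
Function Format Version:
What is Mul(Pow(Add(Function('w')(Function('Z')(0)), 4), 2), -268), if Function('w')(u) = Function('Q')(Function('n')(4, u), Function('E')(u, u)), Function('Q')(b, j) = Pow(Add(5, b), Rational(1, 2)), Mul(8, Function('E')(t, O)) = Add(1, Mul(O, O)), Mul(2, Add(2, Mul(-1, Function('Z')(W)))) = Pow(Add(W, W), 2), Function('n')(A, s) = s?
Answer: Add(-6164, Mul(-2144, Pow(7, Rational(1, 2)))) ≈ -11836.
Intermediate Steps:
Function('Z')(W) = Add(2, Mul(-2, Pow(W, 2))) (Function('Z')(W) = Add(2, Mul(Rational(-1, 2), Pow(Add(W, W), 2))) = Add(2, Mul(Rational(-1, 2), Pow(Mul(2, W), 2))) = Add(2, Mul(Rational(-1, 2), Mul(4, Pow(W, 2)))) = Add(2, Mul(-2, Pow(W, 2))))
Function('E')(t, O) = Add(Rational(1, 8), Mul(Rational(1, 8), Pow(O, 2))) (Function('E')(t, O) = Mul(Rational(1, 8), Add(1, Mul(O, O))) = Mul(Rational(1, 8), Add(1, Pow(O, 2))) = Add(Rational(1, 8), Mul(Rational(1, 8), Pow(O, 2))))
Function('w')(u) = Pow(Add(5, u), Rational(1, 2))
Mul(Pow(Add(Function('w')(Function('Z')(0)), 4), 2), -268) = Mul(Pow(Add(Pow(Add(5, Add(2, Mul(-2, Pow(0, 2)))), Rational(1, 2)), 4), 2), -268) = Mul(Pow(Add(Pow(Add(5, Add(2, Mul(-2, 0))), Rational(1, 2)), 4), 2), -268) = Mul(Pow(Add(Pow(Add(5, Add(2, 0)), Rational(1, 2)), 4), 2), -268) = Mul(Pow(Add(Pow(Add(5, 2), Rational(1, 2)), 4), 2), -268) = Mul(Pow(Add(Pow(7, Rational(1, 2)), 4), 2), -268) = Mul(Pow(Add(4, Pow(7, Rational(1, 2))), 2), -268) = Mul(-268, Pow(Add(4, Pow(7, Rational(1, 2))), 2))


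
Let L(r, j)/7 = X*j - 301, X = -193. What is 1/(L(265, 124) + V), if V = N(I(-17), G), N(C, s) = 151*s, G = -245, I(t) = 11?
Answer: -1/206626 ≈ -4.8397e-6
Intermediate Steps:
L(r, j) = -2107 - 1351*j (L(r, j) = 7*(-193*j - 301) = 7*(-301 - 193*j) = -2107 - 1351*j)
V = -36995 (V = 151*(-245) = -36995)
1/(L(265, 124) + V) = 1/((-2107 - 1351*124) - 36995) = 1/((-2107 - 167524) - 36995) = 1/(-169631 - 36995) = 1/(-206626) = -1/206626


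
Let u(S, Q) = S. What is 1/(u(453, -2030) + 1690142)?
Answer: 1/1690595 ≈ 5.9151e-7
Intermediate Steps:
1/(u(453, -2030) + 1690142) = 1/(453 + 1690142) = 1/1690595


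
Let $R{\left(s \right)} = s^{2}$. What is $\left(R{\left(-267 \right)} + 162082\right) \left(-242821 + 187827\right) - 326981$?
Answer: $-12834331755$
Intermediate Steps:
$\left(R{\left(-267 \right)} + 162082\right) \left(-242821 + 187827\right) - 326981 = \left(\left(-267\right)^{2} + 162082\right) \left(-242821 + 187827\right) - 326981 = \left(71289 + 162082\right) \left(-54994\right) - 326981 = 233371 \left(-54994\right) - 326981 = -12834004774 - 326981 = -12834331755$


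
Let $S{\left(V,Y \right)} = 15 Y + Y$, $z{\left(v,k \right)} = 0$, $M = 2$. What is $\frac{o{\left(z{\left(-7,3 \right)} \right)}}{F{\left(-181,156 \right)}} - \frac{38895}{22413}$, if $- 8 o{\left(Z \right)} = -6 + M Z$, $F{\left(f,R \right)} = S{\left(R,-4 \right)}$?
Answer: $- \frac{3341453}{1912576} \approx -1.7471$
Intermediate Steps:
$S{\left(V,Y \right)} = 16 Y$
$F{\left(f,R \right)} = -64$ ($F{\left(f,R \right)} = 16 \left(-4\right) = -64$)
$o{\left(Z \right)} = \frac{3}{4} - \frac{Z}{4}$ ($o{\left(Z \right)} = - \frac{-6 + 2 Z}{8} = \frac{3}{4} - \frac{Z}{4}$)
$\frac{o{\left(z{\left(-7,3 \right)} \right)}}{F{\left(-181,156 \right)}} - \frac{38895}{22413} = \frac{\frac{3}{4} - 0}{-64} - \frac{38895}{22413} = \left(\frac{3}{4} + 0\right) \left(- \frac{1}{64}\right) - \frac{12965}{7471} = \frac{3}{4} \left(- \frac{1}{64}\right) - \frac{12965}{7471} = - \frac{3}{256} - \frac{12965}{7471} = - \frac{3341453}{1912576}$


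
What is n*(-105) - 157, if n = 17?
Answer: -1942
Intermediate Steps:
n*(-105) - 157 = 17*(-105) - 157 = -1785 - 157 = -1942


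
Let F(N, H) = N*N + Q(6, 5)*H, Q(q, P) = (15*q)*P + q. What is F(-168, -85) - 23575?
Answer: -34111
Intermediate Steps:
Q(q, P) = q + 15*P*q (Q(q, P) = 15*P*q + q = q + 15*P*q)
F(N, H) = N**2 + 456*H (F(N, H) = N*N + (6*(1 + 15*5))*H = N**2 + (6*(1 + 75))*H = N**2 + (6*76)*H = N**2 + 456*H)
F(-168, -85) - 23575 = ((-168)**2 + 456*(-85)) - 23575 = (28224 - 38760) - 23575 = -10536 - 23575 = -34111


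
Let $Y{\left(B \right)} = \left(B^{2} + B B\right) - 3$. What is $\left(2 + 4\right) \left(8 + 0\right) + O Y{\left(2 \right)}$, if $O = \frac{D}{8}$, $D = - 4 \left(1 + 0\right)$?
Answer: $\frac{91}{2} \approx 45.5$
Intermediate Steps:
$D = -4$ ($D = \left(-4\right) 1 = -4$)
$Y{\left(B \right)} = -3 + 2 B^{2}$ ($Y{\left(B \right)} = \left(B^{2} + B^{2}\right) - 3 = 2 B^{2} - 3 = -3 + 2 B^{2}$)
$O = - \frac{1}{2}$ ($O = - \frac{4}{8} = \left(-4\right) \frac{1}{8} = - \frac{1}{2} \approx -0.5$)
$\left(2 + 4\right) \left(8 + 0\right) + O Y{\left(2 \right)} = \left(2 + 4\right) \left(8 + 0\right) - \frac{-3 + 2 \cdot 2^{2}}{2} = 6 \cdot 8 - \frac{-3 + 2 \cdot 4}{2} = 48 - \frac{-3 + 8}{2} = 48 - \frac{5}{2} = \frac{91}{2}$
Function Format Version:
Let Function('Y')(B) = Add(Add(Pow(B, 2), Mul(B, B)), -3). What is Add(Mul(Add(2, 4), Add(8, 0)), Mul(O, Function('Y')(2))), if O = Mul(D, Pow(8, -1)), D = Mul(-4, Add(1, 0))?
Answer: Rational(91, 2) ≈ 45.500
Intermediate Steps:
D = -4 (D = Mul(-4, 1) = -4)
Function('Y')(B) = Add(-3, Mul(2, Pow(B, 2))) (Function('Y')(B) = Add(Add(Pow(B, 2), Pow(B, 2)), -3) = Add(Mul(2, Pow(B, 2)), -3) = Add(-3, Mul(2, Pow(B, 2))))
O = Rational(-1, 2) (O = Mul(-4, Pow(8, -1)) = Mul(-4, Rational(1, 8)) = Rational(-1, 2) ≈ -0.50000)
Add(Mul(Add(2, 4), Add(8, 0)), Mul(O, Function('Y')(2))) = Add(Mul(Add(2, 4), Add(8, 0)), Mul(Rational(-1, 2), Add(-3, Mul(2, Pow(2, 2))))) = Add(Mul(6, 8), Mul(Rational(-1, 2), Add(-3, Mul(2, 4)))) = Add(48, Mul(Rational(-1, 2), Add(-3, 8))) = Add(48, Mul(Rational(-1, 2), 5)) = Add(48, Rational(-5, 2)) = Rational(91, 2)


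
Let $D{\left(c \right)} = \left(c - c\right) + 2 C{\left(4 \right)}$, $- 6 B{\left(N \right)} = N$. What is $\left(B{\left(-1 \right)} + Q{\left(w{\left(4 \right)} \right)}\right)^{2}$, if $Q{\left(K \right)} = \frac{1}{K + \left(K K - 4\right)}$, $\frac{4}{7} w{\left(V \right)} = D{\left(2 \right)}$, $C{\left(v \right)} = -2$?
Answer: $\frac{121}{3249} \approx 0.037242$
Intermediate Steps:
$B{\left(N \right)} = - \frac{N}{6}$
$D{\left(c \right)} = -4$ ($D{\left(c \right)} = \left(c - c\right) + 2 \left(-2\right) = 0 - 4 = -4$)
$w{\left(V \right)} = -7$ ($w{\left(V \right)} = \frac{7}{4} \left(-4\right) = -7$)
$Q{\left(K \right)} = \frac{1}{-4 + K + K^{2}}$ ($Q{\left(K \right)} = \frac{1}{K + \left(K^{2} - 4\right)} = \frac{1}{K + \left(-4 + K^{2}\right)} = \frac{1}{-4 + K + K^{2}}$)
$\left(B{\left(-1 \right)} + Q{\left(w{\left(4 \right)} \right)}\right)^{2} = \left(\left(- \frac{1}{6}\right) \left(-1\right) + \frac{1}{-4 - 7 + \left(-7\right)^{2}}\right)^{2} = \left(\frac{1}{6} + \frac{1}{-4 - 7 + 49}\right)^{2} = \left(\frac{1}{6} + \frac{1}{38}\right)^{2} = \left(\frac{11}{57}\right)^{2} = \frac{121}{3249}$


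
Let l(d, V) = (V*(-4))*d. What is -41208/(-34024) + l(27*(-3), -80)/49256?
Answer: 17934987/26185721 ≈ 0.68491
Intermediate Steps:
l(d, V) = -4*V*d (l(d, V) = (-4*V)*d = -4*V*d)
-41208/(-34024) + l(27*(-3), -80)/49256 = -41208/(-34024) - 4*(-80)*27*(-3)/49256 = -41208*(-1/34024) - 4*(-80)*(-81)*(1/49256) = 5151/4253 - 25920*1/49256 = 5151/4253 - 3240/6157 = 17934987/26185721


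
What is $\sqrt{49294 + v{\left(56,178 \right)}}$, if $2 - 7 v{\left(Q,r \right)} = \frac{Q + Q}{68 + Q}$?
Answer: $\frac{8 \sqrt{36268946}}{217} \approx 222.02$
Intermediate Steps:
$v{\left(Q,r \right)} = \frac{2}{7} - \frac{2 Q}{7 \left(68 + Q\right)}$ ($v{\left(Q,r \right)} = \frac{2}{7} - \frac{\left(Q + Q\right) \frac{1}{68 + Q}}{7} = \frac{2}{7} - \frac{2 Q \frac{1}{68 + Q}}{7} = \frac{2}{7} - \frac{2 Q}{7 \left(68 + Q\right)}$)
$\sqrt{49294 + v{\left(56,178 \right)}} = \sqrt{49294 + \frac{136}{7 \left(68 + 56\right)}} = \sqrt{49294 + \frac{136}{7 \cdot 124}} = \sqrt{49294 + \frac{136}{7} \cdot \frac{1}{124}} = \sqrt{49294 + \frac{34}{217}} = \sqrt{\frac{10696832}{217}} = \frac{8 \sqrt{36268946}}{217}$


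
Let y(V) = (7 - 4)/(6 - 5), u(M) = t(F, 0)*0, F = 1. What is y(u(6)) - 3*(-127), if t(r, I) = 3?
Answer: 384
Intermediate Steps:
u(M) = 0 (u(M) = 3*0 = 0)
y(V) = 3 (y(V) = 3/1 = 3*1 = 3)
y(u(6)) - 3*(-127) = 3 - 3*(-127) = 3 + 381 = 384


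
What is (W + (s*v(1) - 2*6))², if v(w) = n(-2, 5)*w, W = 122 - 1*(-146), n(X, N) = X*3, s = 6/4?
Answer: 61009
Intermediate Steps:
s = 3/2 (s = 6*(¼) = 3/2 ≈ 1.5000)
n(X, N) = 3*X
W = 268 (W = 122 + 146 = 268)
v(w) = -6*w (v(w) = (3*(-2))*w = -6*w)
(W + (s*v(1) - 2*6))² = (268 + (3*(-6*1)/2 - 2*6))² = (268 + ((3/2)*(-6) - 12))² = (268 + (-9 - 12))² = (268 - 21)² = 247² = 61009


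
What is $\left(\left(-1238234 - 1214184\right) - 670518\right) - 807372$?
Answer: $-3930308$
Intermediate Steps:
$\left(\left(-1238234 - 1214184\right) - 670518\right) - 807372 = \left(-2452418 - 670518\right) - 807372 = -3122936 - 807372 = -3930308$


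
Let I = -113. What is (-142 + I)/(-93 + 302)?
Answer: -255/209 ≈ -1.2201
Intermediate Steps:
(-142 + I)/(-93 + 302) = (-142 - 113)/(-93 + 302) = -255/209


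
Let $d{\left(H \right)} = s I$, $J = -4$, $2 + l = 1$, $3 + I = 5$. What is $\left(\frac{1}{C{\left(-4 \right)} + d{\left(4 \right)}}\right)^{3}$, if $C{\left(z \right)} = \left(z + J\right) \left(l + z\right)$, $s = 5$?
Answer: $\frac{1}{125000} \approx 8.0 \cdot 10^{-6}$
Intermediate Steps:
$I = 2$ ($I = -3 + 5 = 2$)
$l = -1$ ($l = -2 + 1 = -1$)
$C{\left(z \right)} = \left(-1 + z\right) \left(-4 + z\right)$ ($C{\left(z \right)} = \left(z - 4\right) \left(-1 + z\right) = \left(-4 + z\right) \left(-1 + z\right) = \left(-1 + z\right) \left(-4 + z\right)$)
$d{\left(H \right)} = 10$ ($d{\left(H \right)} = 5 \cdot 2 = 10$)
$\left(\frac{1}{C{\left(-4 \right)} + d{\left(4 \right)}}\right)^{3} = \left(\frac{1}{\left(4 + \left(-4\right)^{2} - -20\right) + 10}\right)^{3} = \left(\frac{1}{\left(4 + 16 + 20\right) + 10}\right)^{3} = \left(\frac{1}{40 + 10}\right)^{3} = \left(\frac{1}{50}\right)^{3} = \frac{1}{125000}$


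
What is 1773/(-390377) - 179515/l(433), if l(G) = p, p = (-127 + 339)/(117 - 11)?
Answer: -70078530701/780754 ≈ -89758.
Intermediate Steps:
p = 2 (p = 212/106 = 212*(1/106) = 2)
l(G) = 2
1773/(-390377) - 179515/l(433) = 1773/(-390377) - 179515/2 = 1773*(-1/390377) - 179515*½ = -1773/390377 - 179515/2 = -70078530701/780754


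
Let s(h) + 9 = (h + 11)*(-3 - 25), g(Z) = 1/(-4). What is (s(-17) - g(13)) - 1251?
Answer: -4367/4 ≈ -1091.8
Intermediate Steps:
g(Z) = -¼
s(h) = -317 - 28*h (s(h) = -9 + (h + 11)*(-3 - 25) = -9 + (11 + h)*(-28) = -9 + (-308 - 28*h) = -317 - 28*h)
(s(-17) - g(13)) - 1251 = ((-317 - 28*(-17)) - 1*(-¼)) - 1251 = ((-317 + 476) + ¼) - 1251 = (159 + ¼) - 1251 = 637/4 - 1251 = -4367/4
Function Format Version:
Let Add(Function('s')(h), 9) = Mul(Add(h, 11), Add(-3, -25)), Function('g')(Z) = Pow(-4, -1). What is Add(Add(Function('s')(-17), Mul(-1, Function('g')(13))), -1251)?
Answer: Rational(-4367, 4) ≈ -1091.8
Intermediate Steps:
Function('g')(Z) = Rational(-1, 4)
Function('s')(h) = Add(-317, Mul(-28, h)) (Function('s')(h) = Add(-9, Mul(Add(h, 11), Add(-3, -25))) = Add(-9, Mul(Add(11, h), -28)) = Add(-9, Add(-308, Mul(-28, h))) = Add(-317, Mul(-28, h)))
Add(Add(Function('s')(-17), Mul(-1, Function('g')(13))), -1251) = Add(Add(Add(-317, Mul(-28, -17)), Mul(-1, Rational(-1, 4))), -1251) = Add(Add(Add(-317, 476), Rational(1, 4)), -1251) = Add(Add(159, Rational(1, 4)), -1251) = Add(Rational(637, 4), -1251) = Rational(-4367, 4)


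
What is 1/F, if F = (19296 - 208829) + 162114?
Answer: -1/27419 ≈ -3.6471e-5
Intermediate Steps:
F = -27419 (F = -189533 + 162114 = -27419)
1/F = 1/(-27419) = -1/27419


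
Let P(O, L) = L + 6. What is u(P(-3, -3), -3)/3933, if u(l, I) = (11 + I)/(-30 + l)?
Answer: -8/106191 ≈ -7.5336e-5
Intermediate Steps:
P(O, L) = 6 + L
u(l, I) = (11 + I)/(-30 + l)
u(P(-3, -3), -3)/3933 = ((11 - 3)/(-30 + (6 - 3)))/3933 = (8/(-30 + 3))*(1/3933) = (8/(-27))*(1/3933) = -1/27*8*(1/3933) = -8/27*1/3933 = -8/106191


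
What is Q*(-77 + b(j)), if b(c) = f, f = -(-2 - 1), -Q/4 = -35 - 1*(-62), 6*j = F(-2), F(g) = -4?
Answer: 7992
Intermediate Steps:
j = -⅔ (j = (⅙)*(-4) = -⅔ ≈ -0.66667)
Q = -108 (Q = -4*(-35 - 1*(-62)) = -4*(-35 + 62) = -4*27 = -108)
f = 3 (f = -1*(-3) = 3)
b(c) = 3
Q*(-77 + b(j)) = -108*(-77 + 3) = -108*(-74) = 7992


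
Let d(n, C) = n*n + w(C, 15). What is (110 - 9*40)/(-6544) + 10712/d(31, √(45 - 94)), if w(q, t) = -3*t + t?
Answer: 35166039/3046232 ≈ 11.544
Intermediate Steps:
w(q, t) = -2*t
d(n, C) = -30 + n² (d(n, C) = n*n - 2*15 = n² - 30 = -30 + n²)
(110 - 9*40)/(-6544) + 10712/d(31, √(45 - 94)) = (110 - 9*40)/(-6544) + 10712/(-30 + 31²) = (110 - 360)*(-1/6544) + 10712/(-30 + 961) = -250*(-1/6544) + 10712/931 = 125/3272 + 10712*(1/931) = 125/3272 + 10712/931 = 35166039/3046232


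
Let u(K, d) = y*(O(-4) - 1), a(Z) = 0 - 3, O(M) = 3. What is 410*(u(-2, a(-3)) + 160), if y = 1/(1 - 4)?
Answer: 195980/3 ≈ 65327.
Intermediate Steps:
a(Z) = -3
y = -1/3 (y = 1/(-3) = -1/3 ≈ -0.33333)
u(K, d) = -2/3 (u(K, d) = -(3 - 1)/3 = -1/3*2 = -2/3)
410*(u(-2, a(-3)) + 160) = 410*(-2/3 + 160) = 410*(478/3) = 195980/3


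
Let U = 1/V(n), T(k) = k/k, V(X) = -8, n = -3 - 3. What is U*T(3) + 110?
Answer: 879/8 ≈ 109.88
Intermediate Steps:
n = -6
T(k) = 1
U = -⅛ (U = 1/(-8) = -⅛ ≈ -0.12500)
U*T(3) + 110 = -⅛*1 + 110 = -⅛ + 110 = 879/8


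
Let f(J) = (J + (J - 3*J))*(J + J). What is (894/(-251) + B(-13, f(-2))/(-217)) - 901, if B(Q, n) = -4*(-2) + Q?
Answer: -49267510/54467 ≈ -904.54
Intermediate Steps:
f(J) = -2*J² (f(J) = (J - 2*J)*(2*J) = (-J)*(2*J) = -2*J²)
B(Q, n) = 8 + Q
(894/(-251) + B(-13, f(-2))/(-217)) - 901 = (894/(-251) + (8 - 13)/(-217)) - 901 = (894*(-1/251) - 5*(-1/217)) - 901 = (-894/251 + 5/217) - 901 = -192743/54467 - 901 = -49267510/54467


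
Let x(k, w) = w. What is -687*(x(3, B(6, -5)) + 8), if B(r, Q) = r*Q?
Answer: 15114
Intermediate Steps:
B(r, Q) = Q*r
-687*(x(3, B(6, -5)) + 8) = -687*(-5*6 + 8) = -687*(-30 + 8) = -687*(-22) = 15114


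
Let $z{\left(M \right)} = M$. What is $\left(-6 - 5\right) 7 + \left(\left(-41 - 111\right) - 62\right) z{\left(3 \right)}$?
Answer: $-719$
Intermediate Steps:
$\left(-6 - 5\right) 7 + \left(\left(-41 - 111\right) - 62\right) z{\left(3 \right)} = \left(-6 - 5\right) 7 + \left(\left(-41 - 111\right) - 62\right) 3 = \left(-11\right) 7 + \left(-152 - 62\right) 3 = -77 - 642 = -719$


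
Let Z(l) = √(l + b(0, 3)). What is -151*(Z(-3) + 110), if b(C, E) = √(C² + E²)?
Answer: -16610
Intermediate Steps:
Z(l) = √(3 + l) (Z(l) = √(l + √(0² + 3²)) = √(l + √(0 + 9)) = √(l + √9) = √(l + 3) = √(3 + l))
-151*(Z(-3) + 110) = -151*(√(3 - 3) + 110) = -151*(√0 + 110) = -151*(0 + 110) = -151*110 = -16610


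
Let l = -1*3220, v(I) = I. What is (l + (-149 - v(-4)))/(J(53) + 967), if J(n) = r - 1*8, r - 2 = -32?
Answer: -3365/929 ≈ -3.6222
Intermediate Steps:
r = -30 (r = 2 - 32 = -30)
l = -3220
J(n) = -38 (J(n) = -30 - 1*8 = -30 - 8 = -38)
(l + (-149 - v(-4)))/(J(53) + 967) = (-3220 + (-149 - 1*(-4)))/(-38 + 967) = (-3220 + (-149 + 4))/929 = (-3220 - 145)*(1/929) = -3365*1/929 = -3365/929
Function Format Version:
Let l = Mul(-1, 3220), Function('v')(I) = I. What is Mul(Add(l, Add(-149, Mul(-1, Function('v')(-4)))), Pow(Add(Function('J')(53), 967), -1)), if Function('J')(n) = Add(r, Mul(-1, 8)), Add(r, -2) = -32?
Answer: Rational(-3365, 929) ≈ -3.6222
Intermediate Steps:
r = -30 (r = Add(2, -32) = -30)
l = -3220
Function('J')(n) = -38 (Function('J')(n) = Add(-30, Mul(-1, 8)) = Add(-30, -8) = -38)
Mul(Add(l, Add(-149, Mul(-1, Function('v')(-4)))), Pow(Add(Function('J')(53), 967), -1)) = Mul(Add(-3220, Add(-149, Mul(-1, -4))), Pow(Add(-38, 967), -1)) = Mul(Add(-3220, Add(-149, 4)), Pow(929, -1)) = Mul(Add(-3220, -145), Rational(1, 929)) = Mul(-3365, Rational(1, 929)) = Rational(-3365, 929)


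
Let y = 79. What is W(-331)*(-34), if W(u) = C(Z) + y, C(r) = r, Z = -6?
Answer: -2482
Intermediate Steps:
W(u) = 73 (W(u) = -6 + 79 = 73)
W(-331)*(-34) = 73*(-34) = -2482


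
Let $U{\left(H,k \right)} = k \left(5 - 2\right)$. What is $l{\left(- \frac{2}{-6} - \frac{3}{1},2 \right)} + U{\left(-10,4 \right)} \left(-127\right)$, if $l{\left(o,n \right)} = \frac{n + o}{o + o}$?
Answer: $- \frac{12191}{8} \approx -1523.9$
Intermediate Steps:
$U{\left(H,k \right)} = 3 k$ ($U{\left(H,k \right)} = k 3 = 3 k$)
$l{\left(o,n \right)} = \frac{n + o}{2 o}$
$l{\left(- \frac{2}{-6} - \frac{3}{1},2 \right)} + U{\left(-10,4 \right)} \left(-127\right) = \frac{2 - \left(3 - \frac{1}{3}\right)}{2 \left(- \frac{2}{-6} - \frac{3}{1}\right)} + 3 \cdot 4 \left(-127\right) = \frac{2 - \frac{8}{3}}{2 \left(\left(-2\right) \left(- \frac{1}{6}\right) - 3\right)} + 12 \left(-127\right) = \frac{2 + \left(\frac{1}{3} - 3\right)}{2 \left(\frac{1}{3} - 3\right)} - 1524 = \frac{2 - \frac{8}{3}}{2 \left(- \frac{8}{3}\right)} - 1524 = \frac{1}{2} \left(- \frac{3}{8}\right) \left(- \frac{2}{3}\right) - 1524 = \frac{1}{8} - 1524 = - \frac{12191}{8}$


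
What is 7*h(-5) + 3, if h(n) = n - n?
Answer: 3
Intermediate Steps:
h(n) = 0
7*h(-5) + 3 = 7*0 + 3 = 0 + 3 = 3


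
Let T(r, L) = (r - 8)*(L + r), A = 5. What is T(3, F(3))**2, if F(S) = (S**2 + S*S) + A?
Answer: 16900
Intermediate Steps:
F(S) = 5 + 2*S**2 (F(S) = (S**2 + S*S) + 5 = (S**2 + S**2) + 5 = 2*S**2 + 5 = 5 + 2*S**2)
T(r, L) = (-8 + r)*(L + r)
T(3, F(3))**2 = (3**2 - 8*(5 + 2*3**2) - 8*3 + (5 + 2*3**2)*3)**2 = (9 - 8*(5 + 2*9) - 24 + (5 + 2*9)*3)**2 = (9 - 8*(5 + 18) - 24 + (5 + 18)*3)**2 = (9 - 8*23 - 24 + 23*3)**2 = (9 - 184 - 24 + 69)**2 = (-130)**2 = 16900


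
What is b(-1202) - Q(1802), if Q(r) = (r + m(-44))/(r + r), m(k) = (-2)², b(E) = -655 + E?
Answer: -3347217/1802 ≈ -1857.5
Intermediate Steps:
m(k) = 4
Q(r) = (4 + r)/(2*r) (Q(r) = (r + 4)/(r + r) = (4 + r)/((2*r)) = (4 + r)*(1/(2*r)) = (4 + r)/(2*r))
b(-1202) - Q(1802) = (-655 - 1202) - (4 + 1802)/(2*1802) = -1857 - 1806/(2*1802) = -1857 - 1*903/1802 = -1857 - 903/1802 = -3347217/1802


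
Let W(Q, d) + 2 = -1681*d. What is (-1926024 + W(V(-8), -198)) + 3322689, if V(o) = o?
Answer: 1729501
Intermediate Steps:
W(Q, d) = -2 - 1681*d
(-1926024 + W(V(-8), -198)) + 3322689 = (-1926024 + (-2 - 1681*(-198))) + 3322689 = (-1926024 + (-2 + 332838)) + 3322689 = (-1926024 + 332836) + 3322689 = -1593188 + 3322689 = 1729501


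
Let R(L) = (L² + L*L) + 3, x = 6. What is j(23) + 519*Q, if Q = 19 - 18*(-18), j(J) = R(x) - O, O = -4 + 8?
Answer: 178088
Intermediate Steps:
O = 4
R(L) = 3 + 2*L² (R(L) = (L² + L²) + 3 = 2*L² + 3 = 3 + 2*L²)
j(J) = 71 (j(J) = (3 + 2*6²) - 1*4 = (3 + 2*36) - 4 = (3 + 72) - 4 = 75 - 4 = 71)
Q = 343 (Q = 19 + 324 = 343)
j(23) + 519*Q = 71 + 519*343 = 71 + 178017 = 178088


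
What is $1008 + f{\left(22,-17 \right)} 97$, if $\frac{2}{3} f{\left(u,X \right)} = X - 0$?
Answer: $- \frac{2931}{2} \approx -1465.5$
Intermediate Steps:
$f{\left(u,X \right)} = \frac{3 X}{2}$ ($f{\left(u,X \right)} = \frac{3 \left(X - 0\right)}{2} = \frac{3 \left(X + 0\right)}{2} = \frac{3 X}{2}$)
$1008 + f{\left(22,-17 \right)} 97 = 1008 + \frac{3}{2} \left(-17\right) 97 = 1008 - \frac{4947}{2} = - \frac{2931}{2}$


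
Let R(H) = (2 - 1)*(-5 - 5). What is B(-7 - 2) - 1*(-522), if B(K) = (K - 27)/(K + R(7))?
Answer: 9954/19 ≈ 523.89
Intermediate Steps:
R(H) = -10 (R(H) = 1*(-10) = -10)
B(K) = (-27 + K)/(-10 + K) (B(K) = (K - 27)/(K - 10) = (-27 + K)/(-10 + K))
B(-7 - 2) - 1*(-522) = (-27 + (-7 - 2))/(-10 + (-7 - 2)) - 1*(-522) = (-27 - 9)/(-10 - 9) + 522 = -36/(-19) + 522 = -1/19*(-36) + 522 = 36/19 + 522 = 9954/19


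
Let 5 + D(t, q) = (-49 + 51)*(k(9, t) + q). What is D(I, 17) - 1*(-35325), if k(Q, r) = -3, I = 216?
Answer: 35348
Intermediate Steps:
D(t, q) = -11 + 2*q (D(t, q) = -5 + (-49 + 51)*(-3 + q) = -5 + 2*(-3 + q) = -5 + (-6 + 2*q) = -11 + 2*q)
D(I, 17) - 1*(-35325) = (-11 + 2*17) - 1*(-35325) = (-11 + 34) + 35325 = 23 + 35325 = 35348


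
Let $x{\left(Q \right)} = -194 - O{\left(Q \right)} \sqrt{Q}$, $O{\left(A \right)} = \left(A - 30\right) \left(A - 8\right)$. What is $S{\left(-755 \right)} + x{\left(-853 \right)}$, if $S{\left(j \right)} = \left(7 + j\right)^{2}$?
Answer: $559310 - 760263 i \sqrt{853} \approx 5.5931 \cdot 10^{5} - 2.2204 \cdot 10^{7} i$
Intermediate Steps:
$O{\left(A \right)} = \left(-30 + A\right) \left(-8 + A\right)$
$x{\left(Q \right)} = -194 - \sqrt{Q} \left(240 + Q^{2} - 38 Q\right)$ ($x{\left(Q \right)} = -194 - \left(240 + Q^{2} - 38 Q\right) \sqrt{Q} = -194 - \sqrt{Q} \left(240 + Q^{2} - 38 Q\right)$)
$S{\left(-755 \right)} + x{\left(-853 \right)} = \left(7 - 755\right)^{2} - \left(194 - \sqrt{-853} \left(-240 - \left(-853\right)^{2} + 38 \left(-853\right)\right)\right) = \left(-748\right)^{2} - \left(194 - i \sqrt{853} \left(-240 - 727609 - 32414\right)\right) = 559504 - \left(194 - i \sqrt{853} \left(-240 - 727609 - 32414\right)\right) = 559504 - \left(194 - i \sqrt{853} \left(-760263\right)\right) = 559504 - \left(194 + 760263 i \sqrt{853}\right) = 559310 - 760263 i \sqrt{853}$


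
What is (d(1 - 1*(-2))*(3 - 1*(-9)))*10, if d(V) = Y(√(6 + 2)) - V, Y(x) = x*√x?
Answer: -360 + 480*2^(¼) ≈ 210.82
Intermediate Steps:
Y(x) = x^(3/2)
d(V) = -V + 4*2^(¼) (d(V) = (√(6 + 2))^(3/2) - V = (√8)^(3/2) - V = (2*√2)^(3/2) - V = 4*2^(¼) - V = -V + 4*2^(¼))
(d(1 - 1*(-2))*(3 - 1*(-9)))*10 = ((-(1 - 1*(-2)) + 4*2^(¼))*(3 - 1*(-9)))*10 = ((-(1 + 2) + 4*2^(¼))*(3 + 9))*10 = ((-1*3 + 4*2^(¼))*12)*10 = ((-3 + 4*2^(¼))*12)*10 = (-36 + 48*2^(¼))*10 = -360 + 480*2^(¼)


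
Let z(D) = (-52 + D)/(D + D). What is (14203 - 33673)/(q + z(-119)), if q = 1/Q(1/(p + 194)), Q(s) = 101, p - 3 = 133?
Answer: -468019860/17509 ≈ -26730.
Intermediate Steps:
p = 136 (p = 3 + 133 = 136)
q = 1/101 ≈ 0.0099010
z(D) = (-52 + D)/(2*D) (z(D) = (-52 + D)/((2*D)) = (-52 + D)*(1/(2*D)) = (-52 + D)/(2*D))
(14203 - 33673)/(q + z(-119)) = (14203 - 33673)/(1/101 + (½)*(-52 - 119)/(-119)) = -19470/(1/101 + (½)*(-1/119)*(-171)) = -19470/(1/101 + 171/238) = -19470/17509/24038 = -19470*24038/17509 = -468019860/17509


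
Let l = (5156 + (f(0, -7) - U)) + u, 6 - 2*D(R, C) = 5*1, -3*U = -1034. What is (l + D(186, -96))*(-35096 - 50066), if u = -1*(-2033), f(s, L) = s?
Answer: -1748759089/3 ≈ -5.8292e+8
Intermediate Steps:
U = 1034/3 (U = -1/3*(-1034) = 1034/3 ≈ 344.67)
u = 2033
D(R, C) = 1/2 (D(R, C) = 3 - 5/2 = 1/2)
l = 20533/3 (l = (5156 + (0 - 1*1034/3)) + 2033 = (5156 + (0 - 1034/3)) + 2033 = (5156 - 1034/3) + 2033 = 14434/3 + 2033 = 20533/3 ≈ 6844.3)
(l + D(186, -96))*(-35096 - 50066) = (20533/3 + 1/2)*(-35096 - 50066) = (41069/6)*(-85162) = -1748759089/3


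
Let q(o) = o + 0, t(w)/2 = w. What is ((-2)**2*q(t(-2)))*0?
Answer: 0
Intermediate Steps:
t(w) = 2*w
q(o) = o
((-2)**2*q(t(-2)))*0 = ((-2)**2*(2*(-2)))*0 = (4*(-4))*0 = -16*0 = 0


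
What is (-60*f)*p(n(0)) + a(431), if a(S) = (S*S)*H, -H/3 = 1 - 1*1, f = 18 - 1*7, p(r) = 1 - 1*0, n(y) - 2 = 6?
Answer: -660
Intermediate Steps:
n(y) = 8 (n(y) = 2 + 6 = 8)
p(r) = 1 (p(r) = 1 + 0 = 1)
f = 11 (f = 18 - 7 = 11)
H = 0 (H = -3*(1 - 1*1) = -3*(1 - 1) = -3*0 = 0)
a(S) = 0 (a(S) = (S*S)*0 = S²*0 = 0)
(-60*f)*p(n(0)) + a(431) = -60*11*1 + 0 = -660*1 + 0 = -660 + 0 = -660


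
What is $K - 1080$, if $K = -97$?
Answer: $-1177$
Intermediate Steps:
$K - 1080 = -97 - 1080 = -1177$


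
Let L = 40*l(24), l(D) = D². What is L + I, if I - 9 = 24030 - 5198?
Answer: 41881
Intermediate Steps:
I = 18841 (I = 9 + (24030 - 5198) = 9 + 18832 = 18841)
L = 23040 (L = 40*24² = 40*576 = 23040)
L + I = 23040 + 18841 = 41881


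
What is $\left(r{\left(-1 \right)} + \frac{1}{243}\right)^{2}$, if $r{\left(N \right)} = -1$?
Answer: $\frac{58564}{59049} \approx 0.99179$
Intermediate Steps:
$\left(r{\left(-1 \right)} + \frac{1}{243}\right)^{2} = \left(-1 + \frac{1}{243}\right)^{2} = \left(- \frac{242}{243}\right)^{2} = \frac{58564}{59049}$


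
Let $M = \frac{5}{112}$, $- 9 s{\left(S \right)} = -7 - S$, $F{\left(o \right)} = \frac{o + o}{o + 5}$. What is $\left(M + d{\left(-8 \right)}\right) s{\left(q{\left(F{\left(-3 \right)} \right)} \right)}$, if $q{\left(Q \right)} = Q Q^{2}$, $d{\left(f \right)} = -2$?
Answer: $\frac{365}{84} \approx 4.3452$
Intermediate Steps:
$F{\left(o \right)} = \frac{2 o}{5 + o}$
$q{\left(Q \right)} = Q^{3}$
$s{\left(S \right)} = \frac{7}{9} + \frac{S}{9}$ ($s{\left(S \right)} = - \frac{-7 - S}{9} = \frac{7}{9} + \frac{S}{9}$)
$M = \frac{5}{112}$ ($M = 5 \cdot \frac{1}{112} = \frac{5}{112} \approx 0.044643$)
$\left(M + d{\left(-8 \right)}\right) s{\left(q{\left(F{\left(-3 \right)} \right)} \right)} = \left(\frac{5}{112} - 2\right) \left(\frac{7}{9} + \frac{\left(2 \left(-3\right) \frac{1}{5 - 3}\right)^{3}}{9}\right) = - \frac{219 \left(\frac{7}{9} + \frac{\left(2 \left(-3\right) \frac{1}{2}\right)^{3}}{9}\right)}{112} = - \frac{219 \left(\frac{7}{9} + \frac{\left(-3\right)^{3}}{9}\right)}{112} = - \frac{219 \left(\frac{7}{9} + \frac{1}{9} \left(-27\right)\right)}{112} = - \frac{219 \left(\frac{7}{9} - 3\right)}{112} = \left(- \frac{219}{112}\right) \left(- \frac{20}{9}\right) = \frac{365}{84}$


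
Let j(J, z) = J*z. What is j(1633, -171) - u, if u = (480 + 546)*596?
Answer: -890739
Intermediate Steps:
u = 611496 (u = 1026*596 = 611496)
j(1633, -171) - u = 1633*(-171) - 1*611496 = -279243 - 611496 = -890739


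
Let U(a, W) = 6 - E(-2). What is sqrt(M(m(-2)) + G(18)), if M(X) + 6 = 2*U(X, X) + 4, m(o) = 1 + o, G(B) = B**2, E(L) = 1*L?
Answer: 13*sqrt(2) ≈ 18.385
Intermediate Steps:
E(L) = L
U(a, W) = 8 (U(a, W) = 6 - 1*(-2) = 6 + 2 = 8)
M(X) = 14 (M(X) = -6 + (2*8 + 4) = -6 + (16 + 4) = -6 + 20 = 14)
sqrt(M(m(-2)) + G(18)) = sqrt(14 + 18**2) = sqrt(14 + 324) = sqrt(338) = 13*sqrt(2)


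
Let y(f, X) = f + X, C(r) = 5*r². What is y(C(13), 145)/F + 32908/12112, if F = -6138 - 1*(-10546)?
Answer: 1226948/417107 ≈ 2.9416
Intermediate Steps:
F = 4408 (F = -6138 + 10546 = 4408)
y(f, X) = X + f
y(C(13), 145)/F + 32908/12112 = (145 + 5*13²)/4408 + 32908/12112 = (145 + 5*169)*(1/4408) + 32908*(1/12112) = (145 + 845)*(1/4408) + 8227/3028 = 990*(1/4408) + 8227/3028 = 495/2204 + 8227/3028 = 1226948/417107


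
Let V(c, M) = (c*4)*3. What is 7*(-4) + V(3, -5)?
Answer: 8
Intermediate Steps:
V(c, M) = 12*c (V(c, M) = (4*c)*3 = 12*c)
7*(-4) + V(3, -5) = 7*(-4) + 12*3 = -28 + 36 = 8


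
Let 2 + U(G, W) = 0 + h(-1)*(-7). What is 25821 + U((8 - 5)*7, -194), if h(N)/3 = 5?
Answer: 25714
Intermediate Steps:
h(N) = 15 (h(N) = 3*5 = 15)
U(G, W) = -107 (U(G, W) = -2 + (0 + 15*(-7)) = -2 + (0 - 105) = -2 - 105 = -107)
25821 + U((8 - 5)*7, -194) = 25821 - 107 = 25714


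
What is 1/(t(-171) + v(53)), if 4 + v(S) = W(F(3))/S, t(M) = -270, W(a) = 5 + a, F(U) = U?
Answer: -53/14514 ≈ -0.0036516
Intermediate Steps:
v(S) = -4 + 8/S (v(S) = -4 + (5 + 3)/S = -4 + 8/S)
1/(t(-171) + v(53)) = 1/(-270 + (-4 + 8/53)) = 1/(-270 - 204/53) = 1/(-14514/53) = -53/14514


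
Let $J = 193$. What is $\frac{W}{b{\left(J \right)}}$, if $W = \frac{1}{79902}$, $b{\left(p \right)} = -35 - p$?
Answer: $- \frac{1}{18217656} \approx -5.4892 \cdot 10^{-8}$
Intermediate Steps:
$W = \frac{1}{79902} \approx 1.2515 \cdot 10^{-5}$
$\frac{W}{b{\left(J \right)}} = \frac{1}{79902 \left(-35 - 193\right)} = \frac{1}{79902 \left(-228\right)} = \frac{1}{79902} \left(- \frac{1}{228}\right) = - \frac{1}{18217656}$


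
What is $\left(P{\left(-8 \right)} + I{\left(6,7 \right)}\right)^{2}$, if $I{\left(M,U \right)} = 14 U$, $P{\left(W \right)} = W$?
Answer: $8100$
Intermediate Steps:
$\left(P{\left(-8 \right)} + I{\left(6,7 \right)}\right)^{2} = \left(-8 + 14 \cdot 7\right)^{2} = \left(-8 + 98\right)^{2} = 90^{2} = 8100$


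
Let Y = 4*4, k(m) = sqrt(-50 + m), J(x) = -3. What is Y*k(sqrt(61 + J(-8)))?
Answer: 16*sqrt(-50 + sqrt(58)) ≈ 104.17*I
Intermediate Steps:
Y = 16
Y*k(sqrt(61 + J(-8))) = 16*sqrt(-50 + sqrt(61 - 3)) = 16*sqrt(-50 + sqrt(58))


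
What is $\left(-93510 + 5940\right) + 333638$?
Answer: $246068$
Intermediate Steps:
$\left(-93510 + 5940\right) + 333638 = -87570 + 333638 = 246068$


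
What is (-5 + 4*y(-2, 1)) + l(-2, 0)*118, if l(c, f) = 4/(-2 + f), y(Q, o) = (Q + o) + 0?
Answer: -245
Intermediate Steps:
y(Q, o) = Q + o
(-5 + 4*y(-2, 1)) + l(-2, 0)*118 = (-5 + 4*(-2 + 1)) + (4/(-2 + 0))*118 = (-5 + 4*(-1)) + (4/(-2))*118 = (-5 - 4) + (4*(-½))*118 = -9 - 2*118 = -9 - 236 = -245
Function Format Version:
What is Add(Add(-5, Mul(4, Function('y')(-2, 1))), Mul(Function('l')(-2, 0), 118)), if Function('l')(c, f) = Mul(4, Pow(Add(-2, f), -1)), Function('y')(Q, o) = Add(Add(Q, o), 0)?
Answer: -245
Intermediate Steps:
Function('y')(Q, o) = Add(Q, o)
Add(Add(-5, Mul(4, Function('y')(-2, 1))), Mul(Function('l')(-2, 0), 118)) = Add(Add(-5, Mul(4, Add(-2, 1))), Mul(Mul(4, Pow(Add(-2, 0), -1)), 118)) = Add(Add(-5, Mul(4, -1)), Mul(Mul(4, Pow(-2, -1)), 118)) = Add(Add(-5, -4), Mul(Mul(4, Rational(-1, 2)), 118)) = Add(-9, Mul(-2, 118)) = Add(-9, -236) = -245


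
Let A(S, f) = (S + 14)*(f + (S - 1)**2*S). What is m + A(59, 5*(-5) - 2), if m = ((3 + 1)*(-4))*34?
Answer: 14486233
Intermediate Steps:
A(S, f) = (14 + S)*(f + S*(-1 + S)**2) (A(S, f) = (14 + S)*(f + (-1 + S)**2*S) = (14 + S)*(f + S*(-1 + S)**2))
m = -544 (m = (4*(-4))*34 = -16*34 = -544)
m + A(59, 5*(-5) - 2) = -544 + (14*(5*(-5) - 2) + 59*(5*(-5) - 2) + 59**2*(-1 + 59)**2 + 14*59*(-1 + 59)**2) = -544 + (14*(-25 - 2) + 59*(-25 - 2) + 3481*58**2 + 14*59*58**2) = -544 + (14*(-27) + 59*(-27) + 3481*3364 + 14*59*3364) = -544 + (-378 - 1593 + 11710084 + 2778664) = -544 + 14486777 = 14486233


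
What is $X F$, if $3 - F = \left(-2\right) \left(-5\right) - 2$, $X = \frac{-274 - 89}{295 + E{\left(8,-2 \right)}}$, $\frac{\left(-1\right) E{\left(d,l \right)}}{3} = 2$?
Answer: $\frac{1815}{289} \approx 6.2803$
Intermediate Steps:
$E{\left(d,l \right)} = -6$ ($E{\left(d,l \right)} = \left(-3\right) 2 = -6$)
$X = - \frac{363}{289}$ ($X = \frac{-274 - 89}{295 - 6} = - \frac{363}{289} \approx -1.2561$)
$F = -5$ ($F = 3 - \left(\left(-2\right) \left(-5\right) - 2\right) = 3 - \left(10 - 2\right) = 3 - 8 = -5$)
$X F = \left(- \frac{363}{289}\right) \left(-5\right) = \frac{1815}{289}$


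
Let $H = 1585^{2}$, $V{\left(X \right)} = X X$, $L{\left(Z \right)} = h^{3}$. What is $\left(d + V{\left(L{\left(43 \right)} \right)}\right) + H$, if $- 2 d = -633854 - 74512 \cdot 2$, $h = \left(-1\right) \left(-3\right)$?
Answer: $2904393$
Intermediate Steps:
$h = 3$
$L{\left(Z \right)} = 27$ ($L{\left(Z \right)} = 3^{3} = 27$)
$V{\left(X \right)} = X^{2}$
$d = 391439$ ($d = - \frac{-633854 - 74512 \cdot 2}{2} = - \frac{-633854 - 149024}{2} = \left(- \frac{1}{2}\right) \left(-782878\right) = 391439$)
$H = 2512225$
$\left(d + V{\left(L{\left(43 \right)} \right)}\right) + H = \left(391439 + 27^{2}\right) + 2512225 = \left(391439 + 729\right) + 2512225 = 392168 + 2512225 = 2904393$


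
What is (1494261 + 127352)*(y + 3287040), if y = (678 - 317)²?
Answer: 5541637023293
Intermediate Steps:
y = 130321 (y = 361² = 130321)
(1494261 + 127352)*(y + 3287040) = (1494261 + 127352)*(130321 + 3287040) = 1621613*3417361 = 5541637023293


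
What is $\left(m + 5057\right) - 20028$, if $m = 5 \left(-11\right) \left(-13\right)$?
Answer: $-14256$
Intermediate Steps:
$m = 715$ ($m = \left(-55\right) \left(-13\right) = 715$)
$\left(m + 5057\right) - 20028 = \left(715 + 5057\right) - 20028 = 5772 - 20028 = -14256$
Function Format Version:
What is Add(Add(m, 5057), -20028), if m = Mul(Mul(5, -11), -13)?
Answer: -14256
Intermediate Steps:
m = 715 (m = Mul(-55, -13) = 715)
Add(Add(m, 5057), -20028) = Add(Add(715, 5057), -20028) = Add(5772, -20028) = -14256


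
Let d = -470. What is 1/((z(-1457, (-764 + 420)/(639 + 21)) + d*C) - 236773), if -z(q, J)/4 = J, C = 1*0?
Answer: -165/39067201 ≈ -4.2235e-6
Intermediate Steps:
C = 0
z(q, J) = -4*J
1/((z(-1457, (-764 + 420)/(639 + 21)) + d*C) - 236773) = 1/((-4*(-764 + 420)/(639 + 21) - 470*0) - 236773) = 1/((-(-1376)/660 + 0) - 236773) = 1/((-4*(-86/165) + 0) - 236773) = 1/((344/165 + 0) - 236773) = 1/(344/165 - 236773) = 1/(-39067201/165) = -165/39067201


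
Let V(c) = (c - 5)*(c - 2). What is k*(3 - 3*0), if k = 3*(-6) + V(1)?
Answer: -42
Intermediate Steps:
V(c) = (-5 + c)*(-2 + c)
k = -14 (k = 3*(-6) + (10 + 1**2 - 7*1) = -18 + (10 + 1 - 7) = -18 + 4 = -14)
k*(3 - 3*0) = -14*(3 - 3*0) = -14*(3 + 0) = -14*3 = -42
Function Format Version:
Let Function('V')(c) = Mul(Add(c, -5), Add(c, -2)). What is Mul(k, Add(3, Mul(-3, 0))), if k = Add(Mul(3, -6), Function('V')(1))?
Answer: -42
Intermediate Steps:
Function('V')(c) = Mul(Add(-5, c), Add(-2, c))
k = -14 (k = Add(Mul(3, -6), Add(10, Pow(1, 2), Mul(-7, 1))) = Add(-18, Add(10, 1, -7)) = Add(-18, 4) = -14)
Mul(k, Add(3, Mul(-3, 0))) = Mul(-14, Add(3, Mul(-3, 0))) = Mul(-14, Add(3, 0)) = Mul(-14, 3) = -42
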